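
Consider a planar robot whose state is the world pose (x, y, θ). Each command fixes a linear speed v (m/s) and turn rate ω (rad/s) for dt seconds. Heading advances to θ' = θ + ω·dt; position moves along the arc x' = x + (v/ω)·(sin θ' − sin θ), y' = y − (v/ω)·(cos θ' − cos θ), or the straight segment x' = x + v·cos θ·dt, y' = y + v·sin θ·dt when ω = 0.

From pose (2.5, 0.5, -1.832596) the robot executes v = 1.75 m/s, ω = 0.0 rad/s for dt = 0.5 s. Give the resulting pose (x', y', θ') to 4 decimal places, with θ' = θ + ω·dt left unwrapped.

θ' = -1.8326 + 0.0·0.5 = -1.8326
ω = 0 → straight: x' = 2.5 + 1.75·cos(-1.8326)·0.5 = 2.2735
y' = 0.5 + 1.75·sin(-1.8326)·0.5 = -0.3452

(2.2735, -0.3452, -1.8326)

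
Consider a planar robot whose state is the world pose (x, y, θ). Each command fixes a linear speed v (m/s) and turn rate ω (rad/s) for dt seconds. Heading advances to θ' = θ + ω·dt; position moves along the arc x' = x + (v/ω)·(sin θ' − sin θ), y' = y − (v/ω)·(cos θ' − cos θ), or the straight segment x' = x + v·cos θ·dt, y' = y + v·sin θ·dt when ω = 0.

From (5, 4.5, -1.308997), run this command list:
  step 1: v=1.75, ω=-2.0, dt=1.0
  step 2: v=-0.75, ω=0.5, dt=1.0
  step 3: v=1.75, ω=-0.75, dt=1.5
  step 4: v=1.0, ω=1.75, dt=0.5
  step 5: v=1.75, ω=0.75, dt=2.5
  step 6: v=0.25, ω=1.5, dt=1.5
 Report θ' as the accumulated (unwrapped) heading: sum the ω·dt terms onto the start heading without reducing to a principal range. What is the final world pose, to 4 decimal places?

step 1: θ'=-3.3090 (R=-0.8750) → pose (4.0090, 3.4108, -3.3090)
step 2: θ'=-2.8090 (R=-1.5000) → pose (4.7487, 3.4720, -2.8090)
step 3: θ'=-3.9340 (R=-2.3333) → pose (2.3254, 4.0391, -3.9340)
step 4: θ'=-3.0590 (R=0.5714) → pose (1.8714, 4.2074, -3.0590)
step 5: θ'=-1.1840 (R=2.3333) → pose (-0.0970, 1.0018, -1.1840)
step 6: θ'=1.0660 (R=0.1667) → pose (0.2032, 0.9841, 1.0660)

(0.2032, 0.9841, 1.0660)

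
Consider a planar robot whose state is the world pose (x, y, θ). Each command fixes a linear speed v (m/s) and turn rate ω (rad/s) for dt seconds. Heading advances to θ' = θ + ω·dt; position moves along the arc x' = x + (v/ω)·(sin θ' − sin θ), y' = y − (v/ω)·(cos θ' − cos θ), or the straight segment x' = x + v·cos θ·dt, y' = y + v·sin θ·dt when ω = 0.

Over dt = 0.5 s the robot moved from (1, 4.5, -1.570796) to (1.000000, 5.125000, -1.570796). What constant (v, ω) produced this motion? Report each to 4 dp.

v = -1.2500, ω = 0.0000

Δθ = -1.570796 − -1.570796 = 0.000000
ω = Δθ/dt = 0.000000/0.5 = 0.0000
ω = 0 → v = (Δx·cos θ + Δy·sin θ)/dt = -1.2500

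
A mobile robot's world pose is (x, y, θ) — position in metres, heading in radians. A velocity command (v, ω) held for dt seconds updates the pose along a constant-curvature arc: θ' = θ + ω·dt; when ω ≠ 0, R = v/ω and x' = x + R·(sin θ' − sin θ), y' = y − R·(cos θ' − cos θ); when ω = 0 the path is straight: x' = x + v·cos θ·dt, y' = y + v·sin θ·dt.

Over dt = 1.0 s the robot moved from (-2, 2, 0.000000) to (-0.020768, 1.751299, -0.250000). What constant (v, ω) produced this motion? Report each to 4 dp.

Δθ = -0.250000 − 0.000000 = -0.250000
ω = Δθ/dt = -0.250000/1.0 = -0.2500
R = Δx/(sin θ' − sin θ) = -8.0000
v = R·ω = -8.0000·-0.2500 = 2.0000

v = 2.0000, ω = -0.2500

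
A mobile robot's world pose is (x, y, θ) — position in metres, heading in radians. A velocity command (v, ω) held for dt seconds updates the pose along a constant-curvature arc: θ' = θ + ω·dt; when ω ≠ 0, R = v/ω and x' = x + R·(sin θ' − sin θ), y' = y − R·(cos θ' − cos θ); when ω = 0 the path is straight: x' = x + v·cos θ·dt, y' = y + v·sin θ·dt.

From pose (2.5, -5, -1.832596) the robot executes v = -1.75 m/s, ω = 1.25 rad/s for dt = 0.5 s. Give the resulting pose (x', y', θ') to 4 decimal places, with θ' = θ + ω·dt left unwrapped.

(2.4564, -4.1403, -1.2076)

θ' = -1.8326 + 1.25·0.5 = -1.2076
R = v/ω = -1.75/1.25 = -1.4000
x' = 2.5 + -1.4000·(sin -1.2076 − sin -1.8326) = 2.4564
y' = -5 − -1.4000·(cos -1.2076 − cos -1.8326) = -4.1403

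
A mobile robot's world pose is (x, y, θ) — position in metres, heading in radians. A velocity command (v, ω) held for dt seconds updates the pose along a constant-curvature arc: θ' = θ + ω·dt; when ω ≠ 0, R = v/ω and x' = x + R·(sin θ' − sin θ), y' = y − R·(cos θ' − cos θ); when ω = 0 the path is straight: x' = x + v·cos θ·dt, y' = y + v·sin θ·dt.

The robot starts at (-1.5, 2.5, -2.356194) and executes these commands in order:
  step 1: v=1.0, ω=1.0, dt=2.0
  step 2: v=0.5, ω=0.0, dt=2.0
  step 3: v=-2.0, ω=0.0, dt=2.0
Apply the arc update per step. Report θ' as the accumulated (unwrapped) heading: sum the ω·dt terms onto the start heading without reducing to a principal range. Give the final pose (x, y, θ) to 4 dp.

step 1: θ'=-0.3562 (R=1.0000) → pose (-1.1416, 0.8557, -0.3562)
step 2: θ'=-0.3562 (straight) → pose (-0.2044, 0.5070, -0.3562)
step 3: θ'=-0.3562 (straight) → pose (-3.9533, 1.9018, -0.3562)

(-3.9533, 1.9018, -0.3562)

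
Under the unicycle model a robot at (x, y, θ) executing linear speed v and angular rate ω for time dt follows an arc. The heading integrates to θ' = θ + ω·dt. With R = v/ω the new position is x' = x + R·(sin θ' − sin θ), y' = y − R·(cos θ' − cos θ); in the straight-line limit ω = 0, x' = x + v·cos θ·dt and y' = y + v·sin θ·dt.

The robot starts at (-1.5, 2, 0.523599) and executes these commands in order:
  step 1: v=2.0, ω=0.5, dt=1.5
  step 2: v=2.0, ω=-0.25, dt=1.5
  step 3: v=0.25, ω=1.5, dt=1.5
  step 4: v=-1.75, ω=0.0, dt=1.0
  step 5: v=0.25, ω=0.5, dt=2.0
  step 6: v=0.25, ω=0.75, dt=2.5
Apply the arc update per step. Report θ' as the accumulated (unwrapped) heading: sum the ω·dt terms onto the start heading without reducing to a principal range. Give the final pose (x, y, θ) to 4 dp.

(3.1097, 6.4813, 6.0236)

step 1: θ'=1.2736 (R=4.0000) → pose (0.3246, 4.2927, 1.2736)
step 2: θ'=0.8986 (R=-8.0000) → pose (1.7143, 6.9317, 0.8986)
step 3: θ'=3.1486 (R=0.1667) → pose (1.5827, 7.2021, 3.1486)
step 4: θ'=3.1486 (straight) → pose (3.3327, 7.2144, 3.1486)
step 5: θ'=4.1486 (R=0.5000) → pose (2.9136, 6.9816, 4.1486)
step 6: θ'=6.0236 (R=0.3333) → pose (3.1097, 6.4813, 6.0236)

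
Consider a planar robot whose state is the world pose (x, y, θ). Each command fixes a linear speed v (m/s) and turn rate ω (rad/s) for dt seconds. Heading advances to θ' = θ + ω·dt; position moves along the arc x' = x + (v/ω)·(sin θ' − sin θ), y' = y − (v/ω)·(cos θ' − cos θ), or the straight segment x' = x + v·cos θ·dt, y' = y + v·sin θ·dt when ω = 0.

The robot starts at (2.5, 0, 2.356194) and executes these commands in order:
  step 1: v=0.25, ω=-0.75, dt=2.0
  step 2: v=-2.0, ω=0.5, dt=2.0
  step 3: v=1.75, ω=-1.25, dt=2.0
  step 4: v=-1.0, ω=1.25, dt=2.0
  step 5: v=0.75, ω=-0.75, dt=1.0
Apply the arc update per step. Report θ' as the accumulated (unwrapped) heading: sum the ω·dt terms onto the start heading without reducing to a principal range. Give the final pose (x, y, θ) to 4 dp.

(2.6686, -1.9149, 1.1062)

step 1: θ'=0.8562 (R=-0.3333) → pose (2.4839, 0.4541, 0.8562)
step 2: θ'=1.8562 (R=-4.0000) → pose (1.6671, -3.2933, 1.8562)
step 3: θ'=-0.6438 (R=-1.4000) → pose (3.8508, -1.7794, -0.6438)
step 4: θ'=1.8562 (R=-0.8000) → pose (2.6030, -2.6445, 1.8562)
step 5: θ'=1.1062 (R=-1.0000) → pose (2.6686, -1.9149, 1.1062)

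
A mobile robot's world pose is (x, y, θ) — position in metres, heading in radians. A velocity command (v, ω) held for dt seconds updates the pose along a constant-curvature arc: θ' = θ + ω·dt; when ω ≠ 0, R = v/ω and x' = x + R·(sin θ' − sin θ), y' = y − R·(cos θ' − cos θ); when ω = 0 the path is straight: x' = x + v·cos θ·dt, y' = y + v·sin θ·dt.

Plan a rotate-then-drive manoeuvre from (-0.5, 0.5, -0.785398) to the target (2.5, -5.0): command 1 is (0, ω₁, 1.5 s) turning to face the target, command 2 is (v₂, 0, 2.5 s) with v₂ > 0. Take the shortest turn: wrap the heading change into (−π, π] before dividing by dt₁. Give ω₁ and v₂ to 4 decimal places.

ω₁ = -0.1907, v₂ = 2.5060

heading to target = atan2(-5−0.5, 2.5−-0.5) = -1.0714
Δθ = wrap(-1.0714 − -0.7854) = -0.2861; ω₁ = Δθ/dt₁ = -0.1907
distance = √((2.5−-0.5)² + (-5−0.5)²) = 6.2650; v₂ = distance/dt₂ = 2.5060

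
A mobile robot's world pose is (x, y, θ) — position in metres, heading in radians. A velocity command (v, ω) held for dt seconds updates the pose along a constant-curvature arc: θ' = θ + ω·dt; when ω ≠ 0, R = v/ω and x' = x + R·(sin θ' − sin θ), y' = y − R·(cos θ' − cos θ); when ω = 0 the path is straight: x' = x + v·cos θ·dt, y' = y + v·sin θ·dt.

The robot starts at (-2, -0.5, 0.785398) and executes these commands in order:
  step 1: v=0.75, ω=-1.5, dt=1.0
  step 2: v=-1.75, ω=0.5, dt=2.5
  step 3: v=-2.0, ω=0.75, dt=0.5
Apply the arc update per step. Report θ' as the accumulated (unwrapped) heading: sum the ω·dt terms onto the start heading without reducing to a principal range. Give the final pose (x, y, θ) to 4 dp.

step 1: θ'=-0.7146 (R=-0.5000) → pose (-1.3188, -0.4759, -0.7146)
step 2: θ'=0.5354 (R=-3.5000) → pose (-5.3980, -0.1094, 0.5354)
step 3: θ'=0.9104 (R=-2.6667) → pose (-6.1435, -0.7671, 0.9104)

(-6.1435, -0.7671, 0.9104)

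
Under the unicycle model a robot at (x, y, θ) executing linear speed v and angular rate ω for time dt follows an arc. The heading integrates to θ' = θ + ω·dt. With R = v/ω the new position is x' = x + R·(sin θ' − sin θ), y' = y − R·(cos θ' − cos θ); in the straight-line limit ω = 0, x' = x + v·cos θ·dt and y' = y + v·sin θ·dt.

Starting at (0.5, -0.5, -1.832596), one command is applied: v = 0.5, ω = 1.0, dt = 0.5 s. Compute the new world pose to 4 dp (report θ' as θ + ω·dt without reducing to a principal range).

(0.4971, -0.7474, -1.3326)

θ' = -1.8326 + 1.0·0.5 = -1.3326
R = v/ω = 0.5/1.0 = 0.5000
x' = 0.5 + 0.5000·(sin -1.3326 − sin -1.8326) = 0.4971
y' = -0.5 − 0.5000·(cos -1.3326 − cos -1.8326) = -0.7474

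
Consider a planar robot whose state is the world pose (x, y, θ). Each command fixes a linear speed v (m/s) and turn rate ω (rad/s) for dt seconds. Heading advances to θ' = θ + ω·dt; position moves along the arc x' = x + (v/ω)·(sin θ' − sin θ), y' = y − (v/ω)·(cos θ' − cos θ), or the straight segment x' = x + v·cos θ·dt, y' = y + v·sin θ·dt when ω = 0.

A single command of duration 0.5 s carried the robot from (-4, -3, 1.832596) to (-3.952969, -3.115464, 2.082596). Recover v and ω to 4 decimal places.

Δθ = 2.082596 − 1.832596 = 0.250000
ω = Δθ/dt = 0.250000/0.5 = 0.5000
R = −Δy/(cos θ' − cos θ) = -0.5000
v = R·ω = -0.5000·0.5000 = -0.2500

v = -0.2500, ω = 0.5000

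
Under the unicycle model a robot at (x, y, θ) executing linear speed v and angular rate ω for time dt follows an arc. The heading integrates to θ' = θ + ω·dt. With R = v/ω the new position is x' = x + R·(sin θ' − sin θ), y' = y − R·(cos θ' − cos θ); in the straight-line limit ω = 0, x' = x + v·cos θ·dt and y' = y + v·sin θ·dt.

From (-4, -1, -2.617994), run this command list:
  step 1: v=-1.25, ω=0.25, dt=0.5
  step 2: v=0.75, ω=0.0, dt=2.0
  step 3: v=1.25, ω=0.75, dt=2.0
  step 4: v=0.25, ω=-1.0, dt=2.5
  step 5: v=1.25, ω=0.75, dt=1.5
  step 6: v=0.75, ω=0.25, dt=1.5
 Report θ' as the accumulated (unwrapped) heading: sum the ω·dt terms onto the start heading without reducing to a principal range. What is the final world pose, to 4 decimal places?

step 1: θ'=-2.4930 (R=-5.0000) → pose (-3.4796, -0.6545, -2.4930)
step 2: θ'=-2.4930 (straight) → pose (-4.6750, -1.5606, -2.4930)
step 3: θ'=-0.9930 (R=1.6667) → pose (-5.0644, -3.7992, -0.9930)
step 4: θ'=-3.4930 (R=-0.2500) → pose (-5.3598, -4.1704, -3.4930)
step 5: θ'=-2.3680 (R=1.6667) → pose (-7.0981, -4.5429, -2.3680)
step 6: θ'=-1.9930 (R=3.0000) → pose (-7.7385, -5.4598, -1.9930)

(-7.7385, -5.4598, -1.9930)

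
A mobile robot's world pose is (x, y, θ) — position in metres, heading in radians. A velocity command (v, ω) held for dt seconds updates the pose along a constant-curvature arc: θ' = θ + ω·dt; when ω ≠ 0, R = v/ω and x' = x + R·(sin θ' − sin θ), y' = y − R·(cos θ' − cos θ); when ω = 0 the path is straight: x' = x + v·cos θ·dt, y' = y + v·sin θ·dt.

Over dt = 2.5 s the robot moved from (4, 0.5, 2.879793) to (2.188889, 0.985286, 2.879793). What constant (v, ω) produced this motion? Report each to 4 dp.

v = 0.7500, ω = 0.0000

Δθ = 2.879793 − 2.879793 = 0.000000
ω = Δθ/dt = 0.000000/2.5 = 0.0000
ω = 0 → v = (Δx·cos θ + Δy·sin θ)/dt = 0.7500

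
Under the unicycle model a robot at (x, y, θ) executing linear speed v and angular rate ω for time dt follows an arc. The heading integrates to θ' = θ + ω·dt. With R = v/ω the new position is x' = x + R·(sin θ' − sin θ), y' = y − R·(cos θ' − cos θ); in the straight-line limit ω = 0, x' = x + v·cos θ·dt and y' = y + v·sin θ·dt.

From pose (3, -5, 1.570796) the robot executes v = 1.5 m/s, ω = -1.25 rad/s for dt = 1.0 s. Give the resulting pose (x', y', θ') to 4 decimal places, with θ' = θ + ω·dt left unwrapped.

θ' = 1.5708 + -1.25·1.0 = 0.3208
R = v/ω = 1.5/-1.25 = -1.2000
x' = 3 + -1.2000·(sin 0.3208 − sin 1.5708) = 3.8216
y' = -5 − -1.2000·(cos 0.3208 − cos 1.5708) = -3.8612

(3.8216, -3.8612, 0.3208)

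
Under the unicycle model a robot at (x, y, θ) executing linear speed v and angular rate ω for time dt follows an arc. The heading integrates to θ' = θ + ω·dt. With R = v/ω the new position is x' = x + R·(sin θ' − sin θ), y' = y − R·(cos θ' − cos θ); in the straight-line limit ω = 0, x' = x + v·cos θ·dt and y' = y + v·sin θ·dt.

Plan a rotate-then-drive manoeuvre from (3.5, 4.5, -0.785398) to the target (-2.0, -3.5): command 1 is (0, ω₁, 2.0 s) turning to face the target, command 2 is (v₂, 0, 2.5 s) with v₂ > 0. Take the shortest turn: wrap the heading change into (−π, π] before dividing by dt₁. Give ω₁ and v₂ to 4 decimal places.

ω₁ = -0.6938, v₂ = 3.8833

heading to target = atan2(-3.5−4.5, -2−3.5) = -2.1731
Δθ = wrap(-2.1731 − -0.7854) = -1.3877; ω₁ = Δθ/dt₁ = -0.6938
distance = √((-2−3.5)² + (-3.5−4.5)²) = 9.7082; v₂ = distance/dt₂ = 3.8833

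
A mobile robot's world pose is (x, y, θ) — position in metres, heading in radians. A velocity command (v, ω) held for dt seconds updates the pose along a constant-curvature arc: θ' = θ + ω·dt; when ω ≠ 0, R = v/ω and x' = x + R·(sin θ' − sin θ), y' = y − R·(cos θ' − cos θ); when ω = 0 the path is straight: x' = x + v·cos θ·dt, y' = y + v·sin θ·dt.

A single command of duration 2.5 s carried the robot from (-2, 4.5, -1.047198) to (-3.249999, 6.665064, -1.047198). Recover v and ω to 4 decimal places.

v = -1.0000, ω = 0.0000

Δθ = -1.047198 − -1.047198 = 0.000000
ω = Δθ/dt = 0.000000/2.5 = 0.0000
ω = 0 → v = (Δx·cos θ + Δy·sin θ)/dt = -1.0000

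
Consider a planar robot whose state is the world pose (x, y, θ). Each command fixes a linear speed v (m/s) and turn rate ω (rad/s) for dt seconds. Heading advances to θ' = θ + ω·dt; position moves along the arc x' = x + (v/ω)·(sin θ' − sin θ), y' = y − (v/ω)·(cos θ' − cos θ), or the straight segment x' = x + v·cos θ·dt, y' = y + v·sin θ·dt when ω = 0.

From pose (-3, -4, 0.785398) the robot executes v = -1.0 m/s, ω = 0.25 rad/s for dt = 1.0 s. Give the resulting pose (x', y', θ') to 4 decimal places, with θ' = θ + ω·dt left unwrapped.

θ' = 0.7854 + 0.25·1.0 = 1.0354
R = v/ω = -1.0/0.25 = -4.0000
x' = -3 + -4.0000·(sin 1.0354 − sin 0.7854) = -3.6118
y' = -4 − -4.0000·(cos 1.0354 − cos 0.7854) = -4.7877

(-3.6118, -4.7877, 1.0354)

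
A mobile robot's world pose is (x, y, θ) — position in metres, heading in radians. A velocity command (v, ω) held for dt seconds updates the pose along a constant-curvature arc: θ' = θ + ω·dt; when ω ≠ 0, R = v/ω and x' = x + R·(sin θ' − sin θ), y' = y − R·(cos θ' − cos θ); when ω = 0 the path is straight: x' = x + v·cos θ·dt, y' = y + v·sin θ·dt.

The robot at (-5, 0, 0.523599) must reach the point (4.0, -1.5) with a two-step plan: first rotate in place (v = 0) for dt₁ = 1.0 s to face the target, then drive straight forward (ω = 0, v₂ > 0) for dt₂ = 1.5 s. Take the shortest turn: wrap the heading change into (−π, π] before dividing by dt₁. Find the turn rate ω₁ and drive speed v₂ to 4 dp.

heading to target = atan2(-1.5−0, 4−-5) = -0.1651
Δθ = wrap(-0.1651 − 0.5236) = -0.6887; ω₁ = Δθ/dt₁ = -0.6887
distance = √((4−-5)² + (-1.5−0)²) = 9.1241; v₂ = distance/dt₂ = 6.0828

ω₁ = -0.6887, v₂ = 6.0828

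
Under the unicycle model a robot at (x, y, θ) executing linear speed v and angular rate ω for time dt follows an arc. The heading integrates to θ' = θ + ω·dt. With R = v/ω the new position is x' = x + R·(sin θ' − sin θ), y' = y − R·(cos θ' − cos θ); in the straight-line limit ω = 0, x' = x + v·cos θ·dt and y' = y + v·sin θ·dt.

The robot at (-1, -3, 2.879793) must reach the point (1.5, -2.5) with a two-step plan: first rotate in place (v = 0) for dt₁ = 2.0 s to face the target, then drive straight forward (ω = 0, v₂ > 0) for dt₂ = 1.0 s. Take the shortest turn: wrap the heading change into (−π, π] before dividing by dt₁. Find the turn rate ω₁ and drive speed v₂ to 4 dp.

heading to target = atan2(-2.5−-3, 1.5−-1) = 0.1974
Δθ = wrap(0.1974 − 2.8798) = -2.6824; ω₁ = Δθ/dt₁ = -1.3412
distance = √((1.5−-1)² + (-2.5−-3)²) = 2.5495; v₂ = distance/dt₂ = 2.5495

ω₁ = -1.3412, v₂ = 2.5495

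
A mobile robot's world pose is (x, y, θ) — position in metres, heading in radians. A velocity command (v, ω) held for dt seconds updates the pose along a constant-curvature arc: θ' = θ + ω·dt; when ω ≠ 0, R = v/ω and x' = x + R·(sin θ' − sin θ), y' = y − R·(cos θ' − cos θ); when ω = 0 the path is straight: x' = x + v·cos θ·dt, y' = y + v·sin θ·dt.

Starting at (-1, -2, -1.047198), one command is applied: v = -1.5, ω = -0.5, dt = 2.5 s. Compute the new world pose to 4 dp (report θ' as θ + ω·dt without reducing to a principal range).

θ' = -1.0472 + -0.5·2.5 = -2.2972
R = v/ω = -1.5/-0.5 = 3.0000
x' = -1 + 3.0000·(sin -2.2972 − sin -1.0472) = -0.6446
y' = -2 − 3.0000·(cos -2.2972 − cos -1.0472) = 1.4926

(-0.6446, 1.4926, -2.2972)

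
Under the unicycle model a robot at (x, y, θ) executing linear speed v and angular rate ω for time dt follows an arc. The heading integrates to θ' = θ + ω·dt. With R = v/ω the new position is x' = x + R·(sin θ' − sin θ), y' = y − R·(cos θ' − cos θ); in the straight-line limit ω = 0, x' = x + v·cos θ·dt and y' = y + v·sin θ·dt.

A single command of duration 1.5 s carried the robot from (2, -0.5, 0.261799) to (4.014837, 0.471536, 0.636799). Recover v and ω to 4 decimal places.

v = 1.5000, ω = 0.2500

Δθ = 0.636799 − 0.261799 = 0.375000
ω = Δθ/dt = 0.375000/1.5 = 0.2500
R = Δx/(sin θ' − sin θ) = 6.0000
v = R·ω = 6.0000·0.2500 = 1.5000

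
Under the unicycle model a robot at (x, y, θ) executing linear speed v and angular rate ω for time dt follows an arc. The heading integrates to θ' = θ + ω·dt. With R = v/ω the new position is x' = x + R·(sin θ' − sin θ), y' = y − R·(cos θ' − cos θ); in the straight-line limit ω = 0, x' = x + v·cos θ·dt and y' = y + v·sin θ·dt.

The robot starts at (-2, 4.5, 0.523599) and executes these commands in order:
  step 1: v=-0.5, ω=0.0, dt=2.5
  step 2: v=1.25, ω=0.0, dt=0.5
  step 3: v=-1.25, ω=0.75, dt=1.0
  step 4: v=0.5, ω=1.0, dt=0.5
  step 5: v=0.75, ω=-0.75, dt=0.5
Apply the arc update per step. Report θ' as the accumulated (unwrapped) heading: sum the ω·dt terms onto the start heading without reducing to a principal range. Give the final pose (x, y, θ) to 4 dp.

step 1: θ'=0.5236 (straight) → pose (-3.0825, 3.8750, 0.5236)
step 2: θ'=0.5236 (straight) → pose (-2.5413, 4.1875, 0.5236)
step 3: θ'=1.2736 (R=-1.6667) → pose (-3.3015, 3.2322, 1.2736)
step 4: θ'=1.7736 (R=0.5000) → pose (-3.2899, 3.4793, 1.7736)
step 5: θ'=1.3986 (R=-1.0000) → pose (-3.2956, 3.8521, 1.3986)

(-3.2956, 3.8521, 1.3986)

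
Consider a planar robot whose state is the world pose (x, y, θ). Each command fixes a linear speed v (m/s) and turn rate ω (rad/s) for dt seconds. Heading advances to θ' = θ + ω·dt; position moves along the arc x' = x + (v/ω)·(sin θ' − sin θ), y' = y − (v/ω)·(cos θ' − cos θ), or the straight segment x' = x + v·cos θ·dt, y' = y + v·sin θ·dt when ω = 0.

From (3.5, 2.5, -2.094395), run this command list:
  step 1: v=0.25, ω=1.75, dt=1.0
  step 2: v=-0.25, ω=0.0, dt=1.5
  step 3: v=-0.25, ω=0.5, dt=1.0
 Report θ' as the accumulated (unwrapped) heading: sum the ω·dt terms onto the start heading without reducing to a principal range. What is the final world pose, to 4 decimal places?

(2.9762, 2.4440, 0.1556)

step 1: θ'=-0.3444 (R=0.1429) → pose (3.5755, 2.2941, -0.3444)
step 2: θ'=-0.3444 (straight) → pose (3.2225, 2.4207, -0.3444)
step 3: θ'=0.1556 (R=-0.5000) → pose (2.9762, 2.4440, 0.1556)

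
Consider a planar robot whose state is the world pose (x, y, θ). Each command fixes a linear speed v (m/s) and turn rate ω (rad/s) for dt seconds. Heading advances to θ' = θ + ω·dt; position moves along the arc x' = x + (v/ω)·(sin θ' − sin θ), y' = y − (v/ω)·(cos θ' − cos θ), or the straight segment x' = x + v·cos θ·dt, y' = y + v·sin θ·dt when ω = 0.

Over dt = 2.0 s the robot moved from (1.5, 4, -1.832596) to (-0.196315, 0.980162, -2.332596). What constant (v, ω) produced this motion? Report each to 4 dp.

Δθ = -2.332596 − -1.832596 = -0.500000
ω = Δθ/dt = -0.500000/2.0 = -0.2500
R = −Δy/(cos θ' − cos θ) = -7.0000
v = R·ω = -7.0000·-0.2500 = 1.7500

v = 1.7500, ω = -0.2500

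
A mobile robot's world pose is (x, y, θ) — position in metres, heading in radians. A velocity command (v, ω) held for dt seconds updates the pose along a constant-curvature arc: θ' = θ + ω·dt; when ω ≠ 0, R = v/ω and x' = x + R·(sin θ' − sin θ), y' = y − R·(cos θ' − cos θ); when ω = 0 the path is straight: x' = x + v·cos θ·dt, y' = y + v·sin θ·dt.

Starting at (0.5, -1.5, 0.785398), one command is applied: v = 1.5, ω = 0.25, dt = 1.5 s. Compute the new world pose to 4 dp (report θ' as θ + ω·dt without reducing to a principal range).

θ' = 0.7854 + 0.25·1.5 = 1.1604
R = v/ω = 1.5/0.25 = 6.0000
x' = 0.5 + 6.0000·(sin 1.1604 − sin 0.7854) = 1.7591
y' = -1.5 − 6.0000·(cos 1.1604 − cos 0.7854) = 0.3488

(1.7591, 0.3488, 1.1604)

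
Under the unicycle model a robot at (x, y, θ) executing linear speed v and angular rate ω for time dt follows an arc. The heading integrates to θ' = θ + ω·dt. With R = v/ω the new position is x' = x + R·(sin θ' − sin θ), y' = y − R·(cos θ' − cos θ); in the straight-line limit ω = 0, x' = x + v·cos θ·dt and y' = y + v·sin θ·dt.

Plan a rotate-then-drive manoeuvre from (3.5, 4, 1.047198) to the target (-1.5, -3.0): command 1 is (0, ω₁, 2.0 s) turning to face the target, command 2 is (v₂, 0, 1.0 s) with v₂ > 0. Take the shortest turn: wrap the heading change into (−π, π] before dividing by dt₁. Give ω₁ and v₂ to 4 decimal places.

heading to target = atan2(-3−4, -1.5−3.5) = -2.1910
Δθ = wrap(-2.1910 − 1.0472) = 3.0449; ω₁ = Δθ/dt₁ = 1.5225
distance = √((-1.5−3.5)² + (-3−4)²) = 8.6023; v₂ = distance/dt₂ = 8.6023

ω₁ = 1.5225, v₂ = 8.6023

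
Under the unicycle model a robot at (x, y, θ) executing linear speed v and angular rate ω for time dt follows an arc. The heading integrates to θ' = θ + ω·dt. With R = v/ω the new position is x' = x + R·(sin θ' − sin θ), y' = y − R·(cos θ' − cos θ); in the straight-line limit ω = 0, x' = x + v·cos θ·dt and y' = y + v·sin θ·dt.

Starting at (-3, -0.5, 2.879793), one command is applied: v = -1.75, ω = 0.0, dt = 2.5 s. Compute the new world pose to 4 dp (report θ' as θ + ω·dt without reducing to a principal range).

(1.2259, -1.6323, 2.8798)

θ' = 2.8798 + 0.0·2.5 = 2.8798
ω = 0 → straight: x' = -3 + -1.75·cos(2.8798)·2.5 = 1.2259
y' = -0.5 + -1.75·sin(2.8798)·2.5 = -1.6323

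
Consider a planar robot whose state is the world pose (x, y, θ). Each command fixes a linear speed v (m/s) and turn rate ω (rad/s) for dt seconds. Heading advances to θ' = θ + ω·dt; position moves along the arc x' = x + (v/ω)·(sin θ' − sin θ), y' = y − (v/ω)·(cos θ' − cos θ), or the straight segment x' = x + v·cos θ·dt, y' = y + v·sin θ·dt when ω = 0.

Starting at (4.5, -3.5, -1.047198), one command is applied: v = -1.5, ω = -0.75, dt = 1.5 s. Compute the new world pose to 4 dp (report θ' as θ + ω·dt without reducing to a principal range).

(4.5830, -1.3684, -2.1722)

θ' = -1.0472 + -0.75·1.5 = -2.1722
R = v/ω = -1.5/-0.75 = 2.0000
x' = 4.5 + 2.0000·(sin -2.1722 − sin -1.0472) = 4.5830
y' = -3.5 − 2.0000·(cos -2.1722 − cos -1.0472) = -1.3684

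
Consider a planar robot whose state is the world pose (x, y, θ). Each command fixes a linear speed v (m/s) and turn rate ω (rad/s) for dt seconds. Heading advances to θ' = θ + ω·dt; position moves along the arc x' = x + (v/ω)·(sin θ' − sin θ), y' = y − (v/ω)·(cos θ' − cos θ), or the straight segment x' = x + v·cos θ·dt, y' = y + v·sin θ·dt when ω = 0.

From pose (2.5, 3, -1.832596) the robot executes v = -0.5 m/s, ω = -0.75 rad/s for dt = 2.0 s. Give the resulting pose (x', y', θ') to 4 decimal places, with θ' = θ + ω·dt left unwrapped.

θ' = -1.8326 + -0.75·2.0 = -3.3326
R = v/ω = -0.5/-0.75 = 0.6667
x' = 2.5 + 0.6667·(sin -3.3326 − sin -1.8326) = 3.2705
y' = 3 − 0.6667·(cos -3.3326 − cos -1.8326) = 3.4820

(3.2705, 3.4820, -3.3326)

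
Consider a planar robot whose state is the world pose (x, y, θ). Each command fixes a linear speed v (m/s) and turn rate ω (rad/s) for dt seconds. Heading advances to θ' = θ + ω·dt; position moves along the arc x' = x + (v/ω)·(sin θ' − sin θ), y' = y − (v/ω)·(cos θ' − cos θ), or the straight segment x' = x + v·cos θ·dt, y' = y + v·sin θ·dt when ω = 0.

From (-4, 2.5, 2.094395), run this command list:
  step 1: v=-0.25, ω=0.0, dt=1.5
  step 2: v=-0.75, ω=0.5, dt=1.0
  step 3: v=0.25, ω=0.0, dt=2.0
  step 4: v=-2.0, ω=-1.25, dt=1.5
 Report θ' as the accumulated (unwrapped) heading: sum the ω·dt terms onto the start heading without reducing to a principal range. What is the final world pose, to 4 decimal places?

(-3.4991, -0.6655, 0.7194)

step 1: θ'=2.0944 (straight) → pose (-3.8125, 2.1752, 2.0944)
step 2: θ'=2.5944 (R=-1.5000) → pose (-3.2939, 1.6443, 2.5944)
step 3: θ'=2.5944 (straight) → pose (-3.7209, 1.9044, 2.5944)
step 4: θ'=0.7194 (R=1.6000) → pose (-3.4991, -0.6655, 0.7194)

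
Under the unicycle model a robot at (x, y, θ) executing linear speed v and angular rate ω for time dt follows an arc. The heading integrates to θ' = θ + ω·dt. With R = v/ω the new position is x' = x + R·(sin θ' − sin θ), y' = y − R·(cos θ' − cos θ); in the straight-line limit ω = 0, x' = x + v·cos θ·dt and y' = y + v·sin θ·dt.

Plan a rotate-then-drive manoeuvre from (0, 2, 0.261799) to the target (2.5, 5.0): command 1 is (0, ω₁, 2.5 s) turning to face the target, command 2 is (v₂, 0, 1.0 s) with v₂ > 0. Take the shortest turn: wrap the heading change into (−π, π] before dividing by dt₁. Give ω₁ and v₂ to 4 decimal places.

heading to target = atan2(5−2, 2.5−0) = 0.8761
Δθ = wrap(0.8761 − 0.2618) = 0.6143; ω₁ = Δθ/dt₁ = 0.2457
distance = √((2.5−0)² + (5−2)²) = 3.9051; v₂ = distance/dt₂ = 3.9051

ω₁ = 0.2457, v₂ = 3.9051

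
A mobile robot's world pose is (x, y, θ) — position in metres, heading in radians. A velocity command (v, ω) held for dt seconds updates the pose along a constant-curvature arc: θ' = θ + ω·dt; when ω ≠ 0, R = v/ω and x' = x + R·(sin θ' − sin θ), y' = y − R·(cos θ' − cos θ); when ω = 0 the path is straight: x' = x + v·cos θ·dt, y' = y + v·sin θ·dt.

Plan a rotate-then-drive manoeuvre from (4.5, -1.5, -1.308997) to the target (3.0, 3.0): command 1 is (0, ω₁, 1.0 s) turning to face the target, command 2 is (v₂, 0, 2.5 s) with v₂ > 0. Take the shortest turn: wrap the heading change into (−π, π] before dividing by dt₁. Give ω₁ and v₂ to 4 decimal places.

ω₁ = -3.0816, v₂ = 1.8974

heading to target = atan2(3−-1.5, 3−4.5) = 1.8925
Δθ = wrap(1.8925 − -1.3090) = -3.0816; ω₁ = Δθ/dt₁ = -3.0816
distance = √((3−4.5)² + (3−-1.5)²) = 4.7434; v₂ = distance/dt₂ = 1.8974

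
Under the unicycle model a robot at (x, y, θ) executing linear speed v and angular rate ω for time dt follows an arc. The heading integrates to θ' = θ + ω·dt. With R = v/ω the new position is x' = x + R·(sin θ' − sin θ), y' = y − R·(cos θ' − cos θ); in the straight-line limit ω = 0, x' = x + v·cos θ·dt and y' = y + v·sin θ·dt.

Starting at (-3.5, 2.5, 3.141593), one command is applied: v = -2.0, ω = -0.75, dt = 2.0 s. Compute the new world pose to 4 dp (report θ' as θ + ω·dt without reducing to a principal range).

θ' = 3.1416 + -0.75·2.0 = 1.6416
R = v/ω = -2.0/-0.75 = 2.6667
x' = -3.5 + 2.6667·(sin 1.6416 − sin 3.1416) = -0.8400
y' = 2.5 − 2.6667·(cos 1.6416 − cos 3.1416) = 0.0220

(-0.8400, 0.0220, 1.6416)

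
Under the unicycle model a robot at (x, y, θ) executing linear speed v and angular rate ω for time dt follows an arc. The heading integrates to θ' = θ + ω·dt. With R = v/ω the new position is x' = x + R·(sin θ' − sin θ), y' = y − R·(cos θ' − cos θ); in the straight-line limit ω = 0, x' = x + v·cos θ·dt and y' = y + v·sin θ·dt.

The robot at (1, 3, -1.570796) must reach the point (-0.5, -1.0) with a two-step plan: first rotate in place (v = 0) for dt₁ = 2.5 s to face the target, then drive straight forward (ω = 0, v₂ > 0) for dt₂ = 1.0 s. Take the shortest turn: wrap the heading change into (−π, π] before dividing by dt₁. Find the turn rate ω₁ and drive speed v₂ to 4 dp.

ω₁ = -0.1435, v₂ = 4.2720

heading to target = atan2(-1−3, -0.5−1) = -1.9296
Δθ = wrap(-1.9296 − -1.5708) = -0.3588; ω₁ = Δθ/dt₁ = -0.1435
distance = √((-0.5−1)² + (-1−3)²) = 4.2720; v₂ = distance/dt₂ = 4.2720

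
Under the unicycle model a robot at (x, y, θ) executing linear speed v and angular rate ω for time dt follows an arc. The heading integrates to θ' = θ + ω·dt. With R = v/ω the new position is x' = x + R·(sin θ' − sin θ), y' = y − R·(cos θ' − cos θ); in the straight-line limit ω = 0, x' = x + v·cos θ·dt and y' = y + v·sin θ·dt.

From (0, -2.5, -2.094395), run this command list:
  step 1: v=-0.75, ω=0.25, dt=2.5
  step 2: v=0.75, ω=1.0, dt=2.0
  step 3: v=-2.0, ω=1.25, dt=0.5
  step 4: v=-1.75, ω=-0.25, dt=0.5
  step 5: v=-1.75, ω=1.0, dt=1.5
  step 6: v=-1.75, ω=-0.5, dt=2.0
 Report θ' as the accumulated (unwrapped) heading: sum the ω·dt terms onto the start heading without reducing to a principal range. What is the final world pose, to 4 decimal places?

(2.4420, -8.1193, 1.5306)

step 1: θ'=-1.4694 (R=-3.0000) → pose (0.3865, -0.6963, -1.4694)
step 2: θ'=0.5306 (R=0.7500) → pose (1.5122, -1.2673, 0.5306)
step 3: θ'=1.1556 (R=-1.6000) → pose (0.8578, -2.0019, 1.1556)
step 4: θ'=1.0306 (R=7.0000) → pose (0.4558, -2.7784, 1.0306)
step 5: θ'=2.5306 (R=-1.7500) → pose (0.9527, -5.1119, 2.5306)
step 6: θ'=1.5306 (R=3.5000) → pose (2.4420, -8.1193, 1.5306)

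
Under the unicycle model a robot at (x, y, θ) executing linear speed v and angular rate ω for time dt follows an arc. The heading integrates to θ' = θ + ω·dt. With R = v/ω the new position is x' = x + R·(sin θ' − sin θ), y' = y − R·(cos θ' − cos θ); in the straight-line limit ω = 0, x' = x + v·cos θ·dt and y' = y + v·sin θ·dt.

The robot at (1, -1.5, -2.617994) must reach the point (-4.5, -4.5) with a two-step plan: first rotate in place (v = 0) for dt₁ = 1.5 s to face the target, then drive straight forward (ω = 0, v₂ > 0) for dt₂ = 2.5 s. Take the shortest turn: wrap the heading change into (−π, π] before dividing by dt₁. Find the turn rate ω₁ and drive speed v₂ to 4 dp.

ω₁ = -0.0162, v₂ = 2.5060

heading to target = atan2(-4.5−-1.5, -4.5−1) = -2.6422
Δθ = wrap(-2.6422 − -2.6180) = -0.0243; ω₁ = Δθ/dt₁ = -0.0162
distance = √((-4.5−1)² + (-4.5−-1.5)²) = 6.2650; v₂ = distance/dt₂ = 2.5060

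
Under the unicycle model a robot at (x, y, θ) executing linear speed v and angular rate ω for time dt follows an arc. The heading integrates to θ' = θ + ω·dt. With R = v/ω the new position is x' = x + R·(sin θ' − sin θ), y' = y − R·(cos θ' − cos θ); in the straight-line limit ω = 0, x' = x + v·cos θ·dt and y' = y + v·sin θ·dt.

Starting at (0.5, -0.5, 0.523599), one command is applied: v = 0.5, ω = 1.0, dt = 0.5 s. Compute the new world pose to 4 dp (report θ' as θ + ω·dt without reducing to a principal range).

θ' = 0.5236 + 1.0·0.5 = 1.0236
R = v/ω = 0.5/1.0 = 0.5000
x' = 0.5 + 0.5000·(sin 1.0236 − sin 0.5236) = 0.6770
y' = -0.5 − 0.5000·(cos 1.0236 − cos 0.5236) = -0.3271

(0.6770, -0.3271, 1.0236)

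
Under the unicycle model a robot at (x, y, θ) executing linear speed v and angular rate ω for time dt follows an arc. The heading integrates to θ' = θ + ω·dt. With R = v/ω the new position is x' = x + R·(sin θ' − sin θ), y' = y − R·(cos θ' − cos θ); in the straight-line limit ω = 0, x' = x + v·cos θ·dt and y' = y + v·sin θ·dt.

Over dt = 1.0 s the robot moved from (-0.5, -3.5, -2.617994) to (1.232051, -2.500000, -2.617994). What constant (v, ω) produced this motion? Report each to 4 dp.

Δθ = -2.617994 − -2.617994 = 0.000000
ω = Δθ/dt = 0.000000/1.0 = 0.0000
ω = 0 → v = (Δx·cos θ + Δy·sin θ)/dt = -2.0000

v = -2.0000, ω = 0.0000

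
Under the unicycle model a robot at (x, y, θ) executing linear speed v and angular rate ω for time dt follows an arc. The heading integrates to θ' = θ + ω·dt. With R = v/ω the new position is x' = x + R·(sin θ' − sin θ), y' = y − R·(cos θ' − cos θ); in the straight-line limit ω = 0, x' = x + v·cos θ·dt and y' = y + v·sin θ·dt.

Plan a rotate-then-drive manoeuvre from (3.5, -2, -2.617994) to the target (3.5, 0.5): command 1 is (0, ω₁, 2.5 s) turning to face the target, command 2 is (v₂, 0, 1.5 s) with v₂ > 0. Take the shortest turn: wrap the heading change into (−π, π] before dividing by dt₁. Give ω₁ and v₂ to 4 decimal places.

heading to target = atan2(0.5−-2, 3.5−3.5) = 1.5708
Δθ = wrap(1.5708 − -2.6180) = -2.0944; ω₁ = Δθ/dt₁ = -0.8378
distance = √((3.5−3.5)² + (0.5−-2)²) = 2.5000; v₂ = distance/dt₂ = 1.6667

ω₁ = -0.8378, v₂ = 1.6667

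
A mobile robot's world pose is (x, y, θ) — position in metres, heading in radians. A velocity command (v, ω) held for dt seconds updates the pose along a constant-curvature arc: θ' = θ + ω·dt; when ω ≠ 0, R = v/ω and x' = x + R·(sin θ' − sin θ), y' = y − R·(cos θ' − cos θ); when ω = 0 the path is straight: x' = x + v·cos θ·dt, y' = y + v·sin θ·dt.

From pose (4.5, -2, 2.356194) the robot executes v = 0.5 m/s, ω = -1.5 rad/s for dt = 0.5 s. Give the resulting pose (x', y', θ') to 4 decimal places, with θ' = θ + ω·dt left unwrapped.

θ' = 2.3562 + -1.5·0.5 = 1.6062
R = v/ω = 0.5/-1.5 = -0.3333
x' = 4.5 + -0.3333·(sin 1.6062 − sin 2.3562) = 4.4026
y' = -2 − -0.3333·(cos 1.6062 − cos 2.3562) = -1.7761

(4.4026, -1.7761, 1.6062)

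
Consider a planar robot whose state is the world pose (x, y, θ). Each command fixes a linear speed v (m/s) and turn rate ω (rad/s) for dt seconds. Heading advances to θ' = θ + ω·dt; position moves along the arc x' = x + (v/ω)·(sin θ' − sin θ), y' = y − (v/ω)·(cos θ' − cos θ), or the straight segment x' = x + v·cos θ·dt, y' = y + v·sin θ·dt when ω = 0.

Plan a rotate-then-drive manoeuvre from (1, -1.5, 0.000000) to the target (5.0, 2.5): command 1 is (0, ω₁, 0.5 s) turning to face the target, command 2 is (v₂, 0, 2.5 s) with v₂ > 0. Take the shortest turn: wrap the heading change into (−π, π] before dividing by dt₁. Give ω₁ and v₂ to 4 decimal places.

ω₁ = 1.5708, v₂ = 2.2627

heading to target = atan2(2.5−-1.5, 5−1) = 0.7854
Δθ = wrap(0.7854 − 0.0000) = 0.7854; ω₁ = Δθ/dt₁ = 1.5708
distance = √((5−1)² + (2.5−-1.5)²) = 5.6569; v₂ = distance/dt₂ = 2.2627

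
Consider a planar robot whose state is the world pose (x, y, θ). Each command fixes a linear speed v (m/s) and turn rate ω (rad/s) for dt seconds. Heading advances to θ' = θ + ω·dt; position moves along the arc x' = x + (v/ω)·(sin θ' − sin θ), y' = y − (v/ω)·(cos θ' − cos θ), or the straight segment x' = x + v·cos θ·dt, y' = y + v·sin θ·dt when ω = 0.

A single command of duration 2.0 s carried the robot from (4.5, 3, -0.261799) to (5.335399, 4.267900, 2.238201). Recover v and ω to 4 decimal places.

v = 1.0000, ω = 1.2500

Δθ = 2.238201 − -0.261799 = 2.500000
ω = Δθ/dt = 2.500000/2.0 = 1.2500
R = −Δy/(cos θ' − cos θ) = 0.8000
v = R·ω = 0.8000·1.2500 = 1.0000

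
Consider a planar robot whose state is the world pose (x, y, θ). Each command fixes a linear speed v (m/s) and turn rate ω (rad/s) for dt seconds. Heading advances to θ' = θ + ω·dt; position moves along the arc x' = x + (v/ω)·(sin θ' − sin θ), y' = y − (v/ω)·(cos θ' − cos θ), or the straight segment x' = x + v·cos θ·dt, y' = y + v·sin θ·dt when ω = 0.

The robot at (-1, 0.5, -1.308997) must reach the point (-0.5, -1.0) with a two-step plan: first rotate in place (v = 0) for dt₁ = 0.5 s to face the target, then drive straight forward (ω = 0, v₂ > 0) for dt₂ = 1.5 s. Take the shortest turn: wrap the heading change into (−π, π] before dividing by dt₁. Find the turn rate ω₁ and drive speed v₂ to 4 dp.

heading to target = atan2(-1−0.5, -0.5−-1) = -1.2490
Δθ = wrap(-1.2490 − -1.3090) = 0.0600; ω₁ = Δθ/dt₁ = 0.1199
distance = √((-0.5−-1)² + (-1−0.5)²) = 1.5811; v₂ = distance/dt₂ = 1.0541

ω₁ = 0.1199, v₂ = 1.0541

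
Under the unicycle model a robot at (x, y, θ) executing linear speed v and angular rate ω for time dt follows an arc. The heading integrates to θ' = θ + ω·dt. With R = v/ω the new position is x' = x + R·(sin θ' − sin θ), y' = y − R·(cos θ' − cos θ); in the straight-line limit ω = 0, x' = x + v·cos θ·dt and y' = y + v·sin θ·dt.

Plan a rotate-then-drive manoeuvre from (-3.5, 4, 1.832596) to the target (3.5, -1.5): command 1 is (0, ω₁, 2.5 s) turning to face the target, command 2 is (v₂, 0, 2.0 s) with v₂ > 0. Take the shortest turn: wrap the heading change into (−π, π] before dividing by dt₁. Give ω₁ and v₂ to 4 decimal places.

ω₁ = -0.9994, v₂ = 4.4511

heading to target = atan2(-1.5−4, 3.5−-3.5) = -0.6660
Δθ = wrap(-0.6660 − 1.8326) = -2.4986; ω₁ = Δθ/dt₁ = -0.9994
distance = √((3.5−-3.5)² + (-1.5−4)²) = 8.9022; v₂ = distance/dt₂ = 4.4511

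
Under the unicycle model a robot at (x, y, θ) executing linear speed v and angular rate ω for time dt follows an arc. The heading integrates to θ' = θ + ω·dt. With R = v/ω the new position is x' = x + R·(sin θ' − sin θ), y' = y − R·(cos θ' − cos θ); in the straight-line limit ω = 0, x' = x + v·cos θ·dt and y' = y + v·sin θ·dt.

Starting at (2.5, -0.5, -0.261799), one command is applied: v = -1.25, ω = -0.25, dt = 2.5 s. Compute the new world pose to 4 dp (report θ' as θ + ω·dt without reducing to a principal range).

(-0.0812, 1.1701, -0.8868)

θ' = -0.2618 + -0.25·2.5 = -0.8868
R = v/ω = -1.25/-0.25 = 5.0000
x' = 2.5 + 5.0000·(sin -0.8868 − sin -0.2618) = -0.0812
y' = -0.5 − 5.0000·(cos -0.8868 − cos -0.2618) = 1.1701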